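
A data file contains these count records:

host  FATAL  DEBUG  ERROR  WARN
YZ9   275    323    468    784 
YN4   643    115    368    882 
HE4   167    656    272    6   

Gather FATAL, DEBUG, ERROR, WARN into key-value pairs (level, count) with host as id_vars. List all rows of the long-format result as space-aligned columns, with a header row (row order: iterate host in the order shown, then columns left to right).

Each (host, column) pair becomes one row: 3 × 4 = 12 rows.
For example, (YZ9, FATAL) → count=275.

host  level  count
YZ9   FATAL  275  
YZ9   DEBUG  323  
YZ9   ERROR  468  
YZ9   WARN   784  
YN4   FATAL  643  
YN4   DEBUG  115  
YN4   ERROR  368  
YN4   WARN   882  
HE4   FATAL  167  
HE4   DEBUG  656  
HE4   ERROR  272  
HE4   WARN   6    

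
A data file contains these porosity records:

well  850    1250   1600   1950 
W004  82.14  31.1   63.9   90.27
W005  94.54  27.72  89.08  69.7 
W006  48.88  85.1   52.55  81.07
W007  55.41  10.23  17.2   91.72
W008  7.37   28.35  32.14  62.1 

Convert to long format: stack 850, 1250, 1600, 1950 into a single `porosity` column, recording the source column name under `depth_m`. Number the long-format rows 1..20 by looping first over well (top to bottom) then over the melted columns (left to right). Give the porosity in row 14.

10.23

20 rows total (5 × 4). Row 14: index ⌊(14-1)/4⌋ = 3 into well → W007; (14-1) mod 4 = 1 into the melted columns → 1250.
So row 14 is (W007, 1250, 10.23); porosity = 10.23.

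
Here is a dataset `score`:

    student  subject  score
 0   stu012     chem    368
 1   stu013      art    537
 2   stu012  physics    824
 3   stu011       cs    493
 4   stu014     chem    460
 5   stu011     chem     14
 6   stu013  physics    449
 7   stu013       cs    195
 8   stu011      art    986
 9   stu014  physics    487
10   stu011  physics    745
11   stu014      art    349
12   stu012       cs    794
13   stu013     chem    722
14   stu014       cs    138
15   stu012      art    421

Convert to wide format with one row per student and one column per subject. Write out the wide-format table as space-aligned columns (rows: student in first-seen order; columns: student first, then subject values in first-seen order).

student  chem  art  physics  cs 
stu012   368   421  824      794
stu013   722   537  449      195
stu011   14    986  745      493
stu014   460   349  487      138

Columns: student plus the 4 distinct subject values (chem, art, physics, cs).
For example, row stu012 column chem takes score=368 from the long row (stu012, chem).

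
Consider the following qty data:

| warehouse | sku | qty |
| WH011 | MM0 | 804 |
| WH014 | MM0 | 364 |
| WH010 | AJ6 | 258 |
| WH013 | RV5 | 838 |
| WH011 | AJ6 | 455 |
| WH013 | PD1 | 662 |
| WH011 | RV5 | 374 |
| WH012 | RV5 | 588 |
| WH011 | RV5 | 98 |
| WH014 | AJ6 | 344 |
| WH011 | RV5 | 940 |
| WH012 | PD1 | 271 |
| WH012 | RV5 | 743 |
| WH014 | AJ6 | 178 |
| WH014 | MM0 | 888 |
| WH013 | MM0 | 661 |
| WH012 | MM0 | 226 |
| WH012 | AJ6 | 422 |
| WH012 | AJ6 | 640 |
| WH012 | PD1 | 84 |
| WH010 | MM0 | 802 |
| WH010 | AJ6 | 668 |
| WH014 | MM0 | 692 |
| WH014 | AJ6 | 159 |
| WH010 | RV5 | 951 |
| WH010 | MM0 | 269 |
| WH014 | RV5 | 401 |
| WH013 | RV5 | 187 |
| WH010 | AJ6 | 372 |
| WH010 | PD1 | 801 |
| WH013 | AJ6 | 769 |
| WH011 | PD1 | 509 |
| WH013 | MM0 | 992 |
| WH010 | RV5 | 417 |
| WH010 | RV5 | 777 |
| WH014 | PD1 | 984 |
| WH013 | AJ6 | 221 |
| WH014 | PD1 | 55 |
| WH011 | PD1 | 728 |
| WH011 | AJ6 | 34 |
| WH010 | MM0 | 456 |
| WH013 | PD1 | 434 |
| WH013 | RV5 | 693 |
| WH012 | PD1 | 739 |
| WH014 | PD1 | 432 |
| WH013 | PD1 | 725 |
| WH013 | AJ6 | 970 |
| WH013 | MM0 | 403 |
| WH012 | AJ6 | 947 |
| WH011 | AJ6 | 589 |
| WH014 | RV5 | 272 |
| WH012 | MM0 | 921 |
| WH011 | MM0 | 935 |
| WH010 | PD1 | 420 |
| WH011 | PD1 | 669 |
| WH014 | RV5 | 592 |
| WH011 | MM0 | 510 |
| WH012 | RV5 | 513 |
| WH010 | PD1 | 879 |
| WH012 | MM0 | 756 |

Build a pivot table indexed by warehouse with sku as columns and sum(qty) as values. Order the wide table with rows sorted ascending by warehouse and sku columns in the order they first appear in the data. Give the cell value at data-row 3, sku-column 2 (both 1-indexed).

With rows sorted ascending by warehouse, row 3 is warehouse=WH012. sku columns in first-appearance order: MM0, AJ6, RV5, PD1; column 2 is AJ6.
Long rows with warehouse=WH012, sku=AJ6: 422 + 640 + 947 = 2009.

2009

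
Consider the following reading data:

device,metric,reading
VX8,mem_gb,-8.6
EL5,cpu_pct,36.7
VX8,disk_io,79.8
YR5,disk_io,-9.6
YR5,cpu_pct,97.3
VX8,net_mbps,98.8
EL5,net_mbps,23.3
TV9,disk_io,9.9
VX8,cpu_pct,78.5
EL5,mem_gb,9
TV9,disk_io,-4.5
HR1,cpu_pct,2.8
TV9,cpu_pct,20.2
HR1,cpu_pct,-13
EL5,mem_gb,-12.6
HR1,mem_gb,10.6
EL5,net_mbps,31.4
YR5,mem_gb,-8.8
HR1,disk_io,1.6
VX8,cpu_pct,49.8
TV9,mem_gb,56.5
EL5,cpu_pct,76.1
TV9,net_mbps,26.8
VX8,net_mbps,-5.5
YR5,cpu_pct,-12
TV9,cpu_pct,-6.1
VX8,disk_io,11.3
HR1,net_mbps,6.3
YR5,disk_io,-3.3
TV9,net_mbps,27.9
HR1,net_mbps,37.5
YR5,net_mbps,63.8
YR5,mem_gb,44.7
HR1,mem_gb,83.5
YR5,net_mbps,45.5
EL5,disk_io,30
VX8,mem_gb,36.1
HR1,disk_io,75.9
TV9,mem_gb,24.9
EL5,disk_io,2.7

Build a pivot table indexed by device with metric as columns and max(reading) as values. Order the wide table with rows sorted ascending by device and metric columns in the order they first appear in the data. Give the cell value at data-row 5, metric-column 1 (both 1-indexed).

With rows sorted ascending by device, row 5 is device=YR5. metric columns in first-appearance order: mem_gb, cpu_pct, disk_io, net_mbps; column 1 is mem_gb.
Long rows with device=YR5, metric=mem_gb: max(-8.8, 44.7) = 44.7.

44.7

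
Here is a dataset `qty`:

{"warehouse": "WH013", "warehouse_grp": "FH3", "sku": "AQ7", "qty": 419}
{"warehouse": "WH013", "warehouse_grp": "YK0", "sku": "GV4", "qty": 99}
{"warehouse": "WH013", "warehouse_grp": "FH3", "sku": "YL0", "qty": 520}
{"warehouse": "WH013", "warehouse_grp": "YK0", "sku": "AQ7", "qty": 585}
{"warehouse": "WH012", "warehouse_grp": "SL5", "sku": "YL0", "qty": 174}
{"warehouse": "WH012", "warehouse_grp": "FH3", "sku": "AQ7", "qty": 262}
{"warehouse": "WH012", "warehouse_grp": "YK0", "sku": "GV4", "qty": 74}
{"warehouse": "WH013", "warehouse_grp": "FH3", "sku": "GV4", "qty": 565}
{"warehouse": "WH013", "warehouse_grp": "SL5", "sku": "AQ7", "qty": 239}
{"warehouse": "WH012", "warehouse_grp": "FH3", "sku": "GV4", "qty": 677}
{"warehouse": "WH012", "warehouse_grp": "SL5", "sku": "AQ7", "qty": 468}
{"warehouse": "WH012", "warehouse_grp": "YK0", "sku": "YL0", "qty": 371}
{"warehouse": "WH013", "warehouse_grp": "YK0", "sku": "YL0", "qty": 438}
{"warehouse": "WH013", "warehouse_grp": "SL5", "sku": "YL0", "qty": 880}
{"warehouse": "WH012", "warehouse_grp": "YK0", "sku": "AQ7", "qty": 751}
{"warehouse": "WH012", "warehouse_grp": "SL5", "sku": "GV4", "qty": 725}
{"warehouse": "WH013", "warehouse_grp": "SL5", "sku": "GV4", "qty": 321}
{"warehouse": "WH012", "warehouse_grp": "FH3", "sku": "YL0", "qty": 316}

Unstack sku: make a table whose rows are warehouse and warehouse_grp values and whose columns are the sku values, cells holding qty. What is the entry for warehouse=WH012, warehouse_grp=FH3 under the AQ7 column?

Wide layout: rows indexed by warehouse and warehouse_grp, columns are the 3 distinct sku values (AQ7, GV4, YL0).
Cell (warehouse=WH012, warehouse_grp=FH3, sku=AQ7) draws from the long row where warehouse=WH012, warehouse_grp=FH3 and sku=AQ7, which has qty=262.

262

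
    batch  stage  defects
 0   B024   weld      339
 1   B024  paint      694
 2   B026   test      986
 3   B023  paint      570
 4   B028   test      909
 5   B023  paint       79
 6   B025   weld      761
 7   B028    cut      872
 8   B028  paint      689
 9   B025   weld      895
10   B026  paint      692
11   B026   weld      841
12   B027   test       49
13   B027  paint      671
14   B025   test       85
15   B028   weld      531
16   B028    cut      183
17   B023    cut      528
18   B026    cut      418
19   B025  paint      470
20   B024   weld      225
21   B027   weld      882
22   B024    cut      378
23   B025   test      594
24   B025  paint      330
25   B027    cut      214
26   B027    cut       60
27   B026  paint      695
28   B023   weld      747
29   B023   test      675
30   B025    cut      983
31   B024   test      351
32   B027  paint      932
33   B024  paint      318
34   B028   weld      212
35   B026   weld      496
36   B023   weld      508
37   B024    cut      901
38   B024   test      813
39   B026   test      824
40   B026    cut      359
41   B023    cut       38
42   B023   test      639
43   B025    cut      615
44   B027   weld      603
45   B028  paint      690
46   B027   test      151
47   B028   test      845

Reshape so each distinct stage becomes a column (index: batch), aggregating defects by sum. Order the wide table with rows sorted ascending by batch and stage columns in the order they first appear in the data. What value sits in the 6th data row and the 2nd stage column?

With rows sorted ascending by batch, row 6 is batch=B028. stage columns in first-appearance order: weld, paint, test, cut; column 2 is paint.
Long rows with batch=B028, stage=paint: 689 + 690 = 1379.

1379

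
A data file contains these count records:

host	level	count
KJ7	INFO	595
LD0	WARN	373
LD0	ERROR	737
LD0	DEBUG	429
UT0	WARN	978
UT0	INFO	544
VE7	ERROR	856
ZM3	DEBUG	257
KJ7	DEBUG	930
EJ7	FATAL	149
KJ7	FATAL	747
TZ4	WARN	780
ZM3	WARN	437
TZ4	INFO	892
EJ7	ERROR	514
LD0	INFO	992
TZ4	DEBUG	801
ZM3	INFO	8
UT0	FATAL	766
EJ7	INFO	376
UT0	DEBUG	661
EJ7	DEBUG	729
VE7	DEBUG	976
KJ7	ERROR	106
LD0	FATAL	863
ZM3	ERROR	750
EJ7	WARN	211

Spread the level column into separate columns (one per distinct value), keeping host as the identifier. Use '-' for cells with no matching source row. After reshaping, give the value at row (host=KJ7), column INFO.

595

The long row with host=KJ7, level=INFO has count=595.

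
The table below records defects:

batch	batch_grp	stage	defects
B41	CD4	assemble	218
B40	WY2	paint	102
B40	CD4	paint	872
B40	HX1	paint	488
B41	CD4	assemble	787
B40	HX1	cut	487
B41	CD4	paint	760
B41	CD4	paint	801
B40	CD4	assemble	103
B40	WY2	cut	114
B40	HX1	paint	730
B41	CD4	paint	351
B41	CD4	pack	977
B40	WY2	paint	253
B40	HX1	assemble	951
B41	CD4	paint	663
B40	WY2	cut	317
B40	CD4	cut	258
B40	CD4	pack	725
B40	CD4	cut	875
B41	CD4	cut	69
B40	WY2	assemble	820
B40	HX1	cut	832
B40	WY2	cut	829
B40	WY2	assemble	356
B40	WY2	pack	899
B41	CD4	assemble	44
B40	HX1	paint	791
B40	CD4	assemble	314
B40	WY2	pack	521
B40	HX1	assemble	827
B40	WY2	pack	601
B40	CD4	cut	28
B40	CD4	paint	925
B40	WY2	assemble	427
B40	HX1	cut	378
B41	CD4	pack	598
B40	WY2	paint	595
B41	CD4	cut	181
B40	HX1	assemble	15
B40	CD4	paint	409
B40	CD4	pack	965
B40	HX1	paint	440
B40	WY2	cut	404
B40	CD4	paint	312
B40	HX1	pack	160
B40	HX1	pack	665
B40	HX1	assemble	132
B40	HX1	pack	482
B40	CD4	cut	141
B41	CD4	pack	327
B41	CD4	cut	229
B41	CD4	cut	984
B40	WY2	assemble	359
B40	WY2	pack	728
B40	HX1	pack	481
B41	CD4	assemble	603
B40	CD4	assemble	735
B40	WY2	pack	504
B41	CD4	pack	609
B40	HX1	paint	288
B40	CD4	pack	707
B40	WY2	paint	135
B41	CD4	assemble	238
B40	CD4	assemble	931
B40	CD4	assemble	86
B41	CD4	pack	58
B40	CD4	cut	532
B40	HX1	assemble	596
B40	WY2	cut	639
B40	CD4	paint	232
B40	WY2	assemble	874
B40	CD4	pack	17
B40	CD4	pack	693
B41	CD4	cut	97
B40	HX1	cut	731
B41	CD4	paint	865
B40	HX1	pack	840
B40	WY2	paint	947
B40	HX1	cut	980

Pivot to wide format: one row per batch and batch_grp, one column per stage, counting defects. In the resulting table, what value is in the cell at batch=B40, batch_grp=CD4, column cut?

Rows with batch=B40, batch_grp=CD4 and stage=cut: defects values are 258, 875, 28, 141, 532.
5 rows match — count = 5.

5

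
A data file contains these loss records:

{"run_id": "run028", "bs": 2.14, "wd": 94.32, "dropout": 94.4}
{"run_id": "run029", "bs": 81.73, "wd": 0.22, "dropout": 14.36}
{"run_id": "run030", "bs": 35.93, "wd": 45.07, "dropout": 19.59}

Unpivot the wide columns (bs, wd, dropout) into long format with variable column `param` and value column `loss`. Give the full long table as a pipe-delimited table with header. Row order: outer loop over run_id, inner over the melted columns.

| run_id | param | loss |
| run028 | bs | 2.14 |
| run028 | wd | 94.32 |
| run028 | dropout | 94.4 |
| run029 | bs | 81.73 |
| run029 | wd | 0.22 |
| run029 | dropout | 14.36 |
| run030 | bs | 35.93 |
| run030 | wd | 45.07 |
| run030 | dropout | 19.59 |

Each (run_id, column) pair becomes one row: 3 × 3 = 9 rows.
For example, (run028, bs) → loss=2.14.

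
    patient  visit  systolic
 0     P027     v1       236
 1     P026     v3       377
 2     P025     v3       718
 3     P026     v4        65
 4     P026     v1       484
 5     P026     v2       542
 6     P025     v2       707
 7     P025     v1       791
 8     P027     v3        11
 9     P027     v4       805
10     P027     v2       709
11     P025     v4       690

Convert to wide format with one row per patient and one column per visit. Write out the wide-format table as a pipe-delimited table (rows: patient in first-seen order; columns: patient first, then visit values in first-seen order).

| patient | v1 | v3 | v4 | v2 |
| P027 | 236 | 11 | 805 | 709 |
| P026 | 484 | 377 | 65 | 542 |
| P025 | 791 | 718 | 690 | 707 |

Columns: patient plus the 4 distinct visit values (v1, v3, v4, v2).
For example, row P027 column v1 takes systolic=236 from the long row (P027, v1).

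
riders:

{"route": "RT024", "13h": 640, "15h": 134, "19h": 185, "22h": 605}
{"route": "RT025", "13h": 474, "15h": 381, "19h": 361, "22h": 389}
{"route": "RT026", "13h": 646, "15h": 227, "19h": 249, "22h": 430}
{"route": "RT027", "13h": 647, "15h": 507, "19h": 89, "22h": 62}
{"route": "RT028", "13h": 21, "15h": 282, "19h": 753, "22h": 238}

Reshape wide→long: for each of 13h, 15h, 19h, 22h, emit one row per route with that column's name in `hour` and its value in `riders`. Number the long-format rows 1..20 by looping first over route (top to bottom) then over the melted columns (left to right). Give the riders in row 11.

20 rows total (5 × 4). Row 11: index ⌊(11-1)/4⌋ = 2 into route → RT026; (11-1) mod 4 = 2 into the melted columns → 19h.
So row 11 is (RT026, 19h, 249); riders = 249.

249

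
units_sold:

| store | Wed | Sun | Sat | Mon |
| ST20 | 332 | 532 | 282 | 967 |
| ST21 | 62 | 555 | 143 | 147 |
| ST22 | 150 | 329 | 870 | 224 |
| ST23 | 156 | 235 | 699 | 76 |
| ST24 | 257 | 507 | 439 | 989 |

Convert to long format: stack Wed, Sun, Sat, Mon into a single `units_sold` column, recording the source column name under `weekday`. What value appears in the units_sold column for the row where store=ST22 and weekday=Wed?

Unpivoting turns each (store, wide-column) pair into one long row.
The wide cell at row ST22, column Wed holds 150, so the long row (ST22, Wed) has units_sold=150.

150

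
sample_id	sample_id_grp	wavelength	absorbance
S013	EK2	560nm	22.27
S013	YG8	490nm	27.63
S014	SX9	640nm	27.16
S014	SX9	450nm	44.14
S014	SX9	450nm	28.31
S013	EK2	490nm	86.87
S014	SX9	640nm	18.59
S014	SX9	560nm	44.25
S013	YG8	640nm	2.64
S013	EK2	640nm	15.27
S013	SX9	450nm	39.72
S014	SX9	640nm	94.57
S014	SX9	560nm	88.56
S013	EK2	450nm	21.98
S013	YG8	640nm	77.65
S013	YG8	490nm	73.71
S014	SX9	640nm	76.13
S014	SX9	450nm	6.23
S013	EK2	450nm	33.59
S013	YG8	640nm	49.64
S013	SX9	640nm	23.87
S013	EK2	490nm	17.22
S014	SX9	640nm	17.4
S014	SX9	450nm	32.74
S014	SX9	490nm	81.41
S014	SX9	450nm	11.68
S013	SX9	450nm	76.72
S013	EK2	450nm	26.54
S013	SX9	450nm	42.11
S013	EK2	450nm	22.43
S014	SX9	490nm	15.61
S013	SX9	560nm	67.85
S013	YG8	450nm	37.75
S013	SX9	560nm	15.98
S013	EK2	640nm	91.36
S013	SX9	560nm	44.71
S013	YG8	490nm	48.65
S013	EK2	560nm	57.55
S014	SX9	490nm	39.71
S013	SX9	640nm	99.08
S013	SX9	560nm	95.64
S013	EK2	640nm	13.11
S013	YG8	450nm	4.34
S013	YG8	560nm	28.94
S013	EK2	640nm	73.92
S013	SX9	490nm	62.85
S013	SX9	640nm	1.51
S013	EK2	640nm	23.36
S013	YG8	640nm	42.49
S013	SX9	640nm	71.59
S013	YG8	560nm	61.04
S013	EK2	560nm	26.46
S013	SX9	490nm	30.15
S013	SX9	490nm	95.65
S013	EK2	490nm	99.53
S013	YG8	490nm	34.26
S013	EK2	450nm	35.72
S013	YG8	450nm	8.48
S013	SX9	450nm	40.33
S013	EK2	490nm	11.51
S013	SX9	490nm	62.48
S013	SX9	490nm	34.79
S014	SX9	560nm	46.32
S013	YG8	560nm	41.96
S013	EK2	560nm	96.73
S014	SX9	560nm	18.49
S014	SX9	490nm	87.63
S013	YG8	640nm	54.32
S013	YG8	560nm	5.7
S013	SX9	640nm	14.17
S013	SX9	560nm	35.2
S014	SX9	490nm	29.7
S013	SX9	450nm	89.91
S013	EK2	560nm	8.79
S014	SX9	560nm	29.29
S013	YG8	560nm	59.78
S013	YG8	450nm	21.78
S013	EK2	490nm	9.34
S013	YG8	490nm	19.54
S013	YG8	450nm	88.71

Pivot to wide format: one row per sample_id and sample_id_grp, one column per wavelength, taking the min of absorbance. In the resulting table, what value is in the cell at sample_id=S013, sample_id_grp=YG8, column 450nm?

4.34

Rows with sample_id=S013, sample_id_grp=YG8 and wavelength=450nm: absorbance values are 37.75, 4.34, 8.48, 21.78, 88.71.
min(37.75, 4.34, 8.48, 21.78, 88.71) = 4.34.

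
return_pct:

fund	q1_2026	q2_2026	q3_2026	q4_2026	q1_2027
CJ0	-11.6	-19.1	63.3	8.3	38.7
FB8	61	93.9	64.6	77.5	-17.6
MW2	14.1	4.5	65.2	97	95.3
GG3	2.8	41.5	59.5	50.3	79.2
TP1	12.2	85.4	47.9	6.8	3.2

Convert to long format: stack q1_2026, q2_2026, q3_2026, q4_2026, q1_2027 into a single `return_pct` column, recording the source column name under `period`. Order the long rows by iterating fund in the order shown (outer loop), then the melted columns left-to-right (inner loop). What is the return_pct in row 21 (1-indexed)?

12.2

25 rows total (5 × 5). Row 21: index ⌊(21-1)/5⌋ = 4 into fund → TP1; (21-1) mod 5 = 0 into the melted columns → q1_2026.
So row 21 is (TP1, q1_2026, 12.2); return_pct = 12.2.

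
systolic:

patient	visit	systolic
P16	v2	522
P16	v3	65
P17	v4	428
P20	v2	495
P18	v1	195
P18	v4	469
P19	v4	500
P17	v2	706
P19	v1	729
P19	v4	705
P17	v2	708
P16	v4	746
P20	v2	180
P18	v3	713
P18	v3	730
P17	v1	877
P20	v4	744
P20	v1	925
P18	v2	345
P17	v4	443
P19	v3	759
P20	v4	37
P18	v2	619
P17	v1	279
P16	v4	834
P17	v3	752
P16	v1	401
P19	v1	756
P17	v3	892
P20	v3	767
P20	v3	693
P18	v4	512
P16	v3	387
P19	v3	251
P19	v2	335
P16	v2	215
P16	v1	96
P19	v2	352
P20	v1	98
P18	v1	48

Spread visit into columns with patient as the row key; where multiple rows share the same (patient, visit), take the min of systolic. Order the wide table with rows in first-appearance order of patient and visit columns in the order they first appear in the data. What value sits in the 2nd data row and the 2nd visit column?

752

With rows in first-appearance order of patient, row 2 is patient=P17. visit columns in first-appearance order: v2, v3, v4, v1; column 2 is v3.
Long rows with patient=P17, visit=v3: min(752, 892) = 752.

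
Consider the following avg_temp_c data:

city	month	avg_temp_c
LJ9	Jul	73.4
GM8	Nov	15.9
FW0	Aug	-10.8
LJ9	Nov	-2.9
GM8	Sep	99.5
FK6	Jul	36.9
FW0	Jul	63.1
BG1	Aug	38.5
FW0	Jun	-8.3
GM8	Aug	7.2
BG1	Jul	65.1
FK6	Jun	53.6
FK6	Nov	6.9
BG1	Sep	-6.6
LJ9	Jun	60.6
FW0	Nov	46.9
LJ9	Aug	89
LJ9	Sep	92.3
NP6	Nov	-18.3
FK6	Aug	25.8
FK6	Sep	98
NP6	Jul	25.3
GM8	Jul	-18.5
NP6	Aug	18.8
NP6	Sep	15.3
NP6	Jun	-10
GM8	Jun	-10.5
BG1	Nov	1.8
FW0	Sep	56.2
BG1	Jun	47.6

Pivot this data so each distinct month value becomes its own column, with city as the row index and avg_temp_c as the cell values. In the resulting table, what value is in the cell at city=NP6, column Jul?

Wide layout: rows indexed by city, columns are the 5 distinct month values (Jul, Nov, Aug, Sep, Jun).
Cell (city=NP6, month=Jul) draws from the long row where city=NP6 and month=Jul, which has avg_temp_c=25.3.

25.3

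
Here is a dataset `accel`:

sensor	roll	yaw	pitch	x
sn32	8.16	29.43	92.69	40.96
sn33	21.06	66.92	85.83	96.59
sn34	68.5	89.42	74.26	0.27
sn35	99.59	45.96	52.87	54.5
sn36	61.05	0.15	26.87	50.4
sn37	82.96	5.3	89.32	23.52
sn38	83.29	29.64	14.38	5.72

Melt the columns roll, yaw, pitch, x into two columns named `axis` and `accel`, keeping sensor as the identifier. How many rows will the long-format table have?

28

7 sensor values × 4 melted columns = 28 rows.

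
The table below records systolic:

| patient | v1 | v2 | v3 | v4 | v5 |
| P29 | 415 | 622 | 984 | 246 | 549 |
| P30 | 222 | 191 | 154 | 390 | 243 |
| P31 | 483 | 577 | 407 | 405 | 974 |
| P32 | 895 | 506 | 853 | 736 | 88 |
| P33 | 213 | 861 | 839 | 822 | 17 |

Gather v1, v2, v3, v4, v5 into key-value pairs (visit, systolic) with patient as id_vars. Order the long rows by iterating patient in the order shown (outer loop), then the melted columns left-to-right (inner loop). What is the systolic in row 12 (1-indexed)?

577

25 rows total (5 × 5). Row 12: index ⌊(12-1)/5⌋ = 2 into patient → P31; (12-1) mod 5 = 1 into the melted columns → v2.
So row 12 is (P31, v2, 577); systolic = 577.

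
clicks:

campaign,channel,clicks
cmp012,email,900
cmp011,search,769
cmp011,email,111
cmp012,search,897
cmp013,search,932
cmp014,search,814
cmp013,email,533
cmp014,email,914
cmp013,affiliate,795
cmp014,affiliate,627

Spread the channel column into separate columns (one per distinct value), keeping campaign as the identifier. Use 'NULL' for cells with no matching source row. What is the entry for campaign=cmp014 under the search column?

The long row with campaign=cmp014, channel=search has clicks=814.

814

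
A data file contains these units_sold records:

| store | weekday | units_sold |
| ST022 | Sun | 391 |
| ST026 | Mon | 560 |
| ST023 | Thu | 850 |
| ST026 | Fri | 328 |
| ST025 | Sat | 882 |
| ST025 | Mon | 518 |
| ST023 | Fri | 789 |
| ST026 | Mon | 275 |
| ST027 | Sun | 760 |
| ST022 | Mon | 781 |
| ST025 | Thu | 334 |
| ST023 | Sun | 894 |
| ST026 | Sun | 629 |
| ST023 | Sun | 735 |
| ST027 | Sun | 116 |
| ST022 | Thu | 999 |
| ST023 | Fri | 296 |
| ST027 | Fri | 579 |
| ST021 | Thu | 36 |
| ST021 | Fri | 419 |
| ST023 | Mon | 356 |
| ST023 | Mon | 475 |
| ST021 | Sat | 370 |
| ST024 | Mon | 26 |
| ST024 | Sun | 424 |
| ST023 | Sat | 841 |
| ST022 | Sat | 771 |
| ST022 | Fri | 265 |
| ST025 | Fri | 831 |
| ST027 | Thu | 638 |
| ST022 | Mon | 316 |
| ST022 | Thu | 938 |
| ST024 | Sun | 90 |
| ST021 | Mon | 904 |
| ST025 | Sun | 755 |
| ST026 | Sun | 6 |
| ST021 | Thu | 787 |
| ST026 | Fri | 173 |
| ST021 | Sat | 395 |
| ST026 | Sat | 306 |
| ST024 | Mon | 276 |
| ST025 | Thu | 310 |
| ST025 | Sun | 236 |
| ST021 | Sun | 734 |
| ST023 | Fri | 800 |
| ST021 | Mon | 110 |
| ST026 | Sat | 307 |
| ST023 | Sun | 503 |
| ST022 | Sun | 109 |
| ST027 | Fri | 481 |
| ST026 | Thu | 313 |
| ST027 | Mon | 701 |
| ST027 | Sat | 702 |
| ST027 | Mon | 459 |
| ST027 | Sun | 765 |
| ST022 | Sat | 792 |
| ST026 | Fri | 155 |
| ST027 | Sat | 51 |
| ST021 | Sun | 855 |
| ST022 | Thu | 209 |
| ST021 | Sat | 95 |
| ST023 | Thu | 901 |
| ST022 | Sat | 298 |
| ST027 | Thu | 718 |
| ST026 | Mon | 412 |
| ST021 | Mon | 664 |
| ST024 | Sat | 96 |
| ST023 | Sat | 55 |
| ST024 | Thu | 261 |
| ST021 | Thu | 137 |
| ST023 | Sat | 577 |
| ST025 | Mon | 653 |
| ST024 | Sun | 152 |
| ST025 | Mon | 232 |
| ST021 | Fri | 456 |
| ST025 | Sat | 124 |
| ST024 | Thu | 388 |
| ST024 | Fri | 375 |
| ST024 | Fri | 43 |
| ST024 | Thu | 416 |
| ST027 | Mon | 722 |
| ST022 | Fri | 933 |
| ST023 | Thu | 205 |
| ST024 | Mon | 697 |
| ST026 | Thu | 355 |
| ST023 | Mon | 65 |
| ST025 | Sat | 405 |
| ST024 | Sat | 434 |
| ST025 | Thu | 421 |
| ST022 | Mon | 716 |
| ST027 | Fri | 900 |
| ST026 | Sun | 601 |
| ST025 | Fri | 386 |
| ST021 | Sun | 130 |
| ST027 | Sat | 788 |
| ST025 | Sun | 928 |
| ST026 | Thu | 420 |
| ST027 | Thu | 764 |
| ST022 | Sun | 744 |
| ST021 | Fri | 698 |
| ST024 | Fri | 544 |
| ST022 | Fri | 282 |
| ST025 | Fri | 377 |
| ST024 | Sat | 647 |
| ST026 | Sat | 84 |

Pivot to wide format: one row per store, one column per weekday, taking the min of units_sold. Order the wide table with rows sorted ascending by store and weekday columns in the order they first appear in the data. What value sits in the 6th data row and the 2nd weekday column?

With rows sorted ascending by store, row 6 is store=ST026. weekday columns in first-appearance order: Sun, Mon, Thu, Fri, Sat; column 2 is Mon.
Long rows with store=ST026, weekday=Mon: min(560, 275, 412) = 275.

275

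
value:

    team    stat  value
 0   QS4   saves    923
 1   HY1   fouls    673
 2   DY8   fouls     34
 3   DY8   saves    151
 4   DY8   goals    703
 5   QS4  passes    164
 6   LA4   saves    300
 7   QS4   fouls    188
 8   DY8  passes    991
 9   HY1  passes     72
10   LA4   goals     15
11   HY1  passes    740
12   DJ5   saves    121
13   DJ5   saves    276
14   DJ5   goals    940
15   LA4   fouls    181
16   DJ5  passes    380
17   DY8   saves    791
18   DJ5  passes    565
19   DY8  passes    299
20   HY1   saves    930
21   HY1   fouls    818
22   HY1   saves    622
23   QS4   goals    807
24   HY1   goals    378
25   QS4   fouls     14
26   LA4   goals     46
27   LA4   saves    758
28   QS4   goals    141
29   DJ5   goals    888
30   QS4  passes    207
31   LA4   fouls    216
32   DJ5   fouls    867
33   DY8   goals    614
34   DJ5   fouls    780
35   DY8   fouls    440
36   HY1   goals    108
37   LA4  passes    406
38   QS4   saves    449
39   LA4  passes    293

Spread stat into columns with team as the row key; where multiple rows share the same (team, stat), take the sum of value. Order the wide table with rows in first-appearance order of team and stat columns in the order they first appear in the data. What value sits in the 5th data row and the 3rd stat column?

With rows in first-appearance order of team, row 5 is team=DJ5. stat columns in first-appearance order: saves, fouls, goals, passes; column 3 is goals.
Long rows with team=DJ5, stat=goals: 940 + 888 = 1828.

1828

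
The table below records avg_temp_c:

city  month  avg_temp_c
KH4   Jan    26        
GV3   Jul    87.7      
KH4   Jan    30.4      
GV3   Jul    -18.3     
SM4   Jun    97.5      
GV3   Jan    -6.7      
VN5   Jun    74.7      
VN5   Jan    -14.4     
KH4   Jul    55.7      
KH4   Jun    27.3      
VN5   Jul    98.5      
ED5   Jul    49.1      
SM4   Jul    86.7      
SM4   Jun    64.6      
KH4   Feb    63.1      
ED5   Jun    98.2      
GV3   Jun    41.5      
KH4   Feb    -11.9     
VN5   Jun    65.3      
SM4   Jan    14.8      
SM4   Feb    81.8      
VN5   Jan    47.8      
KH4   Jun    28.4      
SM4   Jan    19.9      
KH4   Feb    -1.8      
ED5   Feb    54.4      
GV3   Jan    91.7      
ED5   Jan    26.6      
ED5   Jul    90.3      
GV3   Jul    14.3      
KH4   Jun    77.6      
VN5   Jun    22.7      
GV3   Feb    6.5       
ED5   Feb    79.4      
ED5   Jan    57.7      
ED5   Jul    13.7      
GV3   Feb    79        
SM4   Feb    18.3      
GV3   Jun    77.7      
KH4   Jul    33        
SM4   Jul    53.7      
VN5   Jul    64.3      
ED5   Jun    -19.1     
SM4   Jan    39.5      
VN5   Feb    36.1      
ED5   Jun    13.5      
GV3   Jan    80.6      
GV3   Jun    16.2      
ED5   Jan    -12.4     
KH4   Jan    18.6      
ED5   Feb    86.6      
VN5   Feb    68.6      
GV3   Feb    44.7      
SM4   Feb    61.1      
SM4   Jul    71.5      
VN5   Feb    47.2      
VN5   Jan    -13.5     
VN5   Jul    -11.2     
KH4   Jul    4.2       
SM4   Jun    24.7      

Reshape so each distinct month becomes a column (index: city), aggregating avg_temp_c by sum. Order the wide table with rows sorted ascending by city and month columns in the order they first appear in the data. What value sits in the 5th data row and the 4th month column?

151.9

With rows sorted ascending by city, row 5 is city=VN5. month columns in first-appearance order: Jan, Jul, Jun, Feb; column 4 is Feb.
Long rows with city=VN5, month=Feb: 36.1 + 68.6 + 47.2 = 151.9.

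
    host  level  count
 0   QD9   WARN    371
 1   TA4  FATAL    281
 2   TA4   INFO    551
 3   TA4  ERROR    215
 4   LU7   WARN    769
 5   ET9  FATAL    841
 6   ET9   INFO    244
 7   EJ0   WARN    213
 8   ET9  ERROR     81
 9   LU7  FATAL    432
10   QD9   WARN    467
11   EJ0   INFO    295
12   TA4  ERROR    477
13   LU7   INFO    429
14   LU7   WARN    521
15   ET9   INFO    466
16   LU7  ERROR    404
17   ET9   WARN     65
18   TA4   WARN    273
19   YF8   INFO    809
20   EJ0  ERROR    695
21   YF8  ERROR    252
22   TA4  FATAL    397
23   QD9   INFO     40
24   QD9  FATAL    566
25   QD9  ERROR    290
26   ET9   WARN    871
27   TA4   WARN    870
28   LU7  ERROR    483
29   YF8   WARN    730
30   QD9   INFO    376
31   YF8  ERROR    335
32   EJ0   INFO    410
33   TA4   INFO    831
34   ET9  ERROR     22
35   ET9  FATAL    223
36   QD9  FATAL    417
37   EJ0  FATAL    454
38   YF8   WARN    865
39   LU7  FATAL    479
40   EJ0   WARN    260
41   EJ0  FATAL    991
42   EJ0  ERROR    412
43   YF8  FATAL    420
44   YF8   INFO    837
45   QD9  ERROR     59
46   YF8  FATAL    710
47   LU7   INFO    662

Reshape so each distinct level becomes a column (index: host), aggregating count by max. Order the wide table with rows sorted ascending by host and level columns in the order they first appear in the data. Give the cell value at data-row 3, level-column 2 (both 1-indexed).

479

With rows sorted ascending by host, row 3 is host=LU7. level columns in first-appearance order: WARN, FATAL, INFO, ERROR; column 2 is FATAL.
Long rows with host=LU7, level=FATAL: max(432, 479) = 479.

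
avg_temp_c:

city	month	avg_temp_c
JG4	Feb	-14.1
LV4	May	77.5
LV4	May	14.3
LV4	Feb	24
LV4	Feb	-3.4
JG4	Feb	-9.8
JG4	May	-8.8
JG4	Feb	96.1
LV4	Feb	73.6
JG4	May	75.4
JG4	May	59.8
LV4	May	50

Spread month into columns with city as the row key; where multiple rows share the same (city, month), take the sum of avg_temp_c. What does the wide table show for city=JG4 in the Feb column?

Rows with city=JG4 and month=Feb: avg_temp_c values are -14.1, -9.8, 96.1.
-14.1 + -9.8 + 96.1 = 72.2.

72.2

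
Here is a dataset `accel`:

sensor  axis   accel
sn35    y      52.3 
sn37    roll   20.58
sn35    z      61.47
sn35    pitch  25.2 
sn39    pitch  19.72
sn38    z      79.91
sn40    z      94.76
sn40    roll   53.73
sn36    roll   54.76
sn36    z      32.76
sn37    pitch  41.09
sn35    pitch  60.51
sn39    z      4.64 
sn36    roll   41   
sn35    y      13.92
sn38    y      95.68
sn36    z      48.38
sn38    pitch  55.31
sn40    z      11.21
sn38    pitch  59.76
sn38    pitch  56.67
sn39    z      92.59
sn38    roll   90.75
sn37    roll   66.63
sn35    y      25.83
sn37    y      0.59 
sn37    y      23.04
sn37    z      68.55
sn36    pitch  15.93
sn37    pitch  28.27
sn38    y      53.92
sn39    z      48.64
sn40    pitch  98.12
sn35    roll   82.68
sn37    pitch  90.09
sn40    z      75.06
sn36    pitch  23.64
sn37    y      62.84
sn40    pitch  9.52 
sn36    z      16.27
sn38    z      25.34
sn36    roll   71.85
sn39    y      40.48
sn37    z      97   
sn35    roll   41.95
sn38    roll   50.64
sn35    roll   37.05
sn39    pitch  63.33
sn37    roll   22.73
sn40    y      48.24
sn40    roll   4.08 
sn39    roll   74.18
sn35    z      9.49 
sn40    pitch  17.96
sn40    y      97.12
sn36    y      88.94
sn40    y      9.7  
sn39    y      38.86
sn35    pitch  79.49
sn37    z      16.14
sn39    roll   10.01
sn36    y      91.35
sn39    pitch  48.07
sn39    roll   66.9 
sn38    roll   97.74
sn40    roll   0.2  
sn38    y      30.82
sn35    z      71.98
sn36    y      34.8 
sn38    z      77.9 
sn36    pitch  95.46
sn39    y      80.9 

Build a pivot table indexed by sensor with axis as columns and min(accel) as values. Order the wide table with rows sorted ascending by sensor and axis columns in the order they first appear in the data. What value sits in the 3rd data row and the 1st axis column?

With rows sorted ascending by sensor, row 3 is sensor=sn37. axis columns in first-appearance order: y, roll, z, pitch; column 1 is y.
Long rows with sensor=sn37, axis=y: min(0.59, 23.04, 62.84) = 0.59.

0.59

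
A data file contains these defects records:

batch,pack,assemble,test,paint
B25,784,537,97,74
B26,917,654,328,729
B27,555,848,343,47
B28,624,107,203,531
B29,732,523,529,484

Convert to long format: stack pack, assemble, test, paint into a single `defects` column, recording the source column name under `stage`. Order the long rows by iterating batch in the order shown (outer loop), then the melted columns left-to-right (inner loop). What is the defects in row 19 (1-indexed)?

20 rows total (5 × 4). Row 19: index ⌊(19-1)/4⌋ = 4 into batch → B29; (19-1) mod 4 = 2 into the melted columns → test.
So row 19 is (B29, test, 529); defects = 529.

529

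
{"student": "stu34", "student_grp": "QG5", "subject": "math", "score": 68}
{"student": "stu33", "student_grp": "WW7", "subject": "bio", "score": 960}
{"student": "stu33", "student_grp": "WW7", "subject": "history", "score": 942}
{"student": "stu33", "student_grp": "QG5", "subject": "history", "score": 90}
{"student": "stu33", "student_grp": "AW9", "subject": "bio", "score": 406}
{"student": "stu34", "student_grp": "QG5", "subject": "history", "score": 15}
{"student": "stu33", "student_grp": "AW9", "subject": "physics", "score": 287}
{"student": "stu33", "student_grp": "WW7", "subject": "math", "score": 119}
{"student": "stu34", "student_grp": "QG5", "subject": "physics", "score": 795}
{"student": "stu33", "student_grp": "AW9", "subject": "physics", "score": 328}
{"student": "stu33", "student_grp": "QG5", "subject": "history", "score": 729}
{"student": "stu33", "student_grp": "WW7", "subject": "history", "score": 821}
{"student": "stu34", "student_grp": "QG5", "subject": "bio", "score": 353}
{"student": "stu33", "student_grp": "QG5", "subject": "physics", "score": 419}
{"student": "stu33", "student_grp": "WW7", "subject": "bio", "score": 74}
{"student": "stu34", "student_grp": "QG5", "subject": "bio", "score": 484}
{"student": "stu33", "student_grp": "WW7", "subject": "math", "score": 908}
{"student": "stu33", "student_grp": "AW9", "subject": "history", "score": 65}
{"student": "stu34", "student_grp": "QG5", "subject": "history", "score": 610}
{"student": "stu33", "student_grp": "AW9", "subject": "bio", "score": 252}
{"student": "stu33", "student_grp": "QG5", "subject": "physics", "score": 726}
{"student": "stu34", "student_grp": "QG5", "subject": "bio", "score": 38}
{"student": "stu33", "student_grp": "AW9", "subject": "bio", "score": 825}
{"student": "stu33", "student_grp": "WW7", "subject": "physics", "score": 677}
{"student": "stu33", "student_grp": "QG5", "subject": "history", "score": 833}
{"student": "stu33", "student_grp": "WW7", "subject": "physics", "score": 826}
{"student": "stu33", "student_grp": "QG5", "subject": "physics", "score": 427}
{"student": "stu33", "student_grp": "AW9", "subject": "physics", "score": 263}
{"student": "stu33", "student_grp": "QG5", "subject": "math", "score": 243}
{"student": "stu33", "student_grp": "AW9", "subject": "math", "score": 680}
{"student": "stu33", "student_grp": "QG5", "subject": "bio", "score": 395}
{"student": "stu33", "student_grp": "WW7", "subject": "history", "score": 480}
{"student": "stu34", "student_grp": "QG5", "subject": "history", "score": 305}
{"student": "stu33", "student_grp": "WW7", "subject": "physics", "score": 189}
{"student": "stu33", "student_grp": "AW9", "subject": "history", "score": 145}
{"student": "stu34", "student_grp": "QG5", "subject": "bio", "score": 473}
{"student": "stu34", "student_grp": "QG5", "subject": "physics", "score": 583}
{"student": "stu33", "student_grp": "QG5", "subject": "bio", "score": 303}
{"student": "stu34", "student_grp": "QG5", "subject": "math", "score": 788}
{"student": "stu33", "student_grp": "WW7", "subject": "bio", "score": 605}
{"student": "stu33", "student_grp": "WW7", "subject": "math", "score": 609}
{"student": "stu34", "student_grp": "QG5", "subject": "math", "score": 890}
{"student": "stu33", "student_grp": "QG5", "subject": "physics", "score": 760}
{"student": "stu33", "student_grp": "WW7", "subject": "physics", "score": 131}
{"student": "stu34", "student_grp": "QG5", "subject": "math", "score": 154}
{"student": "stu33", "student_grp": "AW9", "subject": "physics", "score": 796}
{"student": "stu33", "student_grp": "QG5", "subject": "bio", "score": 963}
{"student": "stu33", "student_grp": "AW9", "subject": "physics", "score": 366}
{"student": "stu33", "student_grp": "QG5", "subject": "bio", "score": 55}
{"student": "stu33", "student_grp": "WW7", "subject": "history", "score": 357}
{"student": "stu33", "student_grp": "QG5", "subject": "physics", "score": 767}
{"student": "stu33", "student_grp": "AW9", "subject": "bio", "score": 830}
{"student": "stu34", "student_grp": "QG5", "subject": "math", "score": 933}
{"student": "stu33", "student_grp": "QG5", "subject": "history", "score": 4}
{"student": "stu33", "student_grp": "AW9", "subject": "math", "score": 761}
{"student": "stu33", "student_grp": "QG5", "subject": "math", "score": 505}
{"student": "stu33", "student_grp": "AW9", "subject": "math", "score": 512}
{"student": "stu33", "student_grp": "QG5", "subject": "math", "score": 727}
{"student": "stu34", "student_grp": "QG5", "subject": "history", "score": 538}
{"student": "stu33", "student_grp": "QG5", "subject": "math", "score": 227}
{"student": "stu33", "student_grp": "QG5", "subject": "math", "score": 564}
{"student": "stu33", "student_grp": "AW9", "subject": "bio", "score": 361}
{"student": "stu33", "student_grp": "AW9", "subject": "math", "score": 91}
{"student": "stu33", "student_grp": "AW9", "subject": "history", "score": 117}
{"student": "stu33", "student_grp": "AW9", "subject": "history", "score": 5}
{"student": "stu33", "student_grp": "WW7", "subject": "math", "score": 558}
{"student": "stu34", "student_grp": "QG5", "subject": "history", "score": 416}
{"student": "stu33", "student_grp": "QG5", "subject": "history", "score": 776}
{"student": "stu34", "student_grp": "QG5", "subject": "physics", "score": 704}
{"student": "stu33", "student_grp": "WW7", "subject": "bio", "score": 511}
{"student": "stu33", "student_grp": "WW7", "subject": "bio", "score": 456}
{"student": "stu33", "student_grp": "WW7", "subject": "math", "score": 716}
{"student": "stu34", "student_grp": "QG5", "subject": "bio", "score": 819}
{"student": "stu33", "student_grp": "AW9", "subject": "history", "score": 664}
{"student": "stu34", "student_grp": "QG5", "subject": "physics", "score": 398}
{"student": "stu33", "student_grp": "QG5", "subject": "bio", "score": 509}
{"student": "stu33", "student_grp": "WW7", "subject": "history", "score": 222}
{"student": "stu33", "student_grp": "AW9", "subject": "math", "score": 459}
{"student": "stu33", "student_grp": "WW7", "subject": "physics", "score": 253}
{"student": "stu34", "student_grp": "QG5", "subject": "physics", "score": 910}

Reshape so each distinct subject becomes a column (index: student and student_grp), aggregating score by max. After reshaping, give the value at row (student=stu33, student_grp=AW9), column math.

Rows with student=stu33, student_grp=AW9 and subject=math: score values are 680, 761, 512, 91, 459.
max(680, 761, 512, 91, 459) = 761.

761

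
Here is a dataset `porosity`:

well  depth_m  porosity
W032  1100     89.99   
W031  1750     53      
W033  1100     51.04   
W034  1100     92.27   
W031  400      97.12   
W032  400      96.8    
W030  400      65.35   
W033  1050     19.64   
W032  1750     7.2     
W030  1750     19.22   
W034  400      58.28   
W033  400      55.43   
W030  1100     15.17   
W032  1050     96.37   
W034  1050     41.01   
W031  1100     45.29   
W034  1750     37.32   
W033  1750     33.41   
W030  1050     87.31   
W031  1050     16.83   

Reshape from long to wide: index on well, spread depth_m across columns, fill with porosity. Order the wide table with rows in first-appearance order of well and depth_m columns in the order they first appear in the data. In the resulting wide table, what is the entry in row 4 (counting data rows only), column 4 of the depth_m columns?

With rows in first-appearance order of well, row 4 is well=W034. depth_m columns in first-appearance order: 1100, 1750, 400, 1050; column 4 is 1050.
Long rows with well=W034, depth_m=1050: porosity = 41.01.

41.01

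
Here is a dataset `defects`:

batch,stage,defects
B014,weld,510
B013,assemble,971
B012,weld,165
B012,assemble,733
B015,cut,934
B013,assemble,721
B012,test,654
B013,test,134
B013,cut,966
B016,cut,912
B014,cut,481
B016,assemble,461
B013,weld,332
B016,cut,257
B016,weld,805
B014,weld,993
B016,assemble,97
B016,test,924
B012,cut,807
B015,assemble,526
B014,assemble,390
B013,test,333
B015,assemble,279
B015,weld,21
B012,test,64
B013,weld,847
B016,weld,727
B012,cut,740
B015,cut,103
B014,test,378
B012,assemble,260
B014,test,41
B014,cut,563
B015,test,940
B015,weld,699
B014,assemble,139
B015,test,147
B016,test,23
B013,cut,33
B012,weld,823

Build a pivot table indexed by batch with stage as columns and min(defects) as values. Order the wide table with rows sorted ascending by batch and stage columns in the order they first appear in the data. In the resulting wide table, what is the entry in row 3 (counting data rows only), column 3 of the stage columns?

481

With rows sorted ascending by batch, row 3 is batch=B014. stage columns in first-appearance order: weld, assemble, cut, test; column 3 is cut.
Long rows with batch=B014, stage=cut: min(481, 563) = 481.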